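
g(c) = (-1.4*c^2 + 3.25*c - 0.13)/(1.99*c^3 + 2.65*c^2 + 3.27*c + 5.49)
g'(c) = (3.25 - 2.8*c)/(1.99*c^3 + 2.65*c^2 + 3.27*c + 5.49) + (-5.97*c^2 - 5.3*c - 3.27)*(-1.4*c^2 + 3.25*c - 0.13)/(1.99*c^3 + 2.65*c^2 + 3.27*c + 5.49)^2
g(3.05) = -0.03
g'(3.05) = -0.03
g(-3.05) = 0.64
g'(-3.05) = 0.42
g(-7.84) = 0.14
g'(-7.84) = 0.02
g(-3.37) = 0.52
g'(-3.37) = 0.29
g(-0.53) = -0.53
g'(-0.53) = 1.40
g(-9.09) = 0.11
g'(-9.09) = 0.02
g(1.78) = 0.04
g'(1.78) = -0.10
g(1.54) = 0.06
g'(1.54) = -0.11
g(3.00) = -0.03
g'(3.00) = -0.03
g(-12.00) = 0.08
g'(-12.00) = 0.01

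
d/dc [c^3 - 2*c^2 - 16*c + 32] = 3*c^2 - 4*c - 16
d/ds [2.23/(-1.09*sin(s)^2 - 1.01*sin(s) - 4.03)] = (4.8614*sin(s) + 2.2523)*cos(s)/(1.09*sin(s)^2 + 1.01*sin(s) + 4.03)^2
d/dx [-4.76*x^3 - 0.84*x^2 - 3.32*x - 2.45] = -14.28*x^2 - 1.68*x - 3.32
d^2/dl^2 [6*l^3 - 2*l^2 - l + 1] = 36*l - 4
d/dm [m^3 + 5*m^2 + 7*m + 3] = 3*m^2 + 10*m + 7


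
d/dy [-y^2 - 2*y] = -2*y - 2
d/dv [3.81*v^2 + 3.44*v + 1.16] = 7.62*v + 3.44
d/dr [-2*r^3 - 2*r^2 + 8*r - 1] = -6*r^2 - 4*r + 8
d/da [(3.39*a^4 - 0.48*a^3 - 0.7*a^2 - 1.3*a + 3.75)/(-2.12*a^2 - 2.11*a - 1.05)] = (-14.3736*a^5 - 20.4411*a^4 - 12.2124*a^3 + 0.233*a^2 + 17.37*a + 9.2775)/(4.4944*a^4 + 8.9464*a^3 + 8.9041*a^2 + 4.431*a + 1.1025)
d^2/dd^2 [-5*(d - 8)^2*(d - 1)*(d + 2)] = -60*d^2 + 450*d - 460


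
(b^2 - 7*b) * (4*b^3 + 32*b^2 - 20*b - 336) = 4*b^5 + 4*b^4 - 244*b^3 - 196*b^2 + 2352*b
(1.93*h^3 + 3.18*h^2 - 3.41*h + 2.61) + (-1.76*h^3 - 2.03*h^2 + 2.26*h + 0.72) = 0.17*h^3 + 1.15*h^2 - 1.15*h + 3.33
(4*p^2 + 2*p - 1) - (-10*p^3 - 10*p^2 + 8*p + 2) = 10*p^3 + 14*p^2 - 6*p - 3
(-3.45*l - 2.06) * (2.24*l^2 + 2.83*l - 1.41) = -7.728*l^3 - 14.3779*l^2 - 0.965300000000001*l + 2.9046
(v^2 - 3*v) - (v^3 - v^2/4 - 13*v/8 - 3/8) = -v^3 + 5*v^2/4 - 11*v/8 + 3/8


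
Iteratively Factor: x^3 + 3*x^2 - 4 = (x - 1)*(x^2 + 4*x + 4) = (x - 1)*(x + 2)*(x + 2)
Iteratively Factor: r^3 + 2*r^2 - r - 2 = (r - 1)*(r^2 + 3*r + 2) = (r - 1)*(r + 1)*(r + 2)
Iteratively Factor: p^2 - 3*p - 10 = (p + 2)*(p - 5)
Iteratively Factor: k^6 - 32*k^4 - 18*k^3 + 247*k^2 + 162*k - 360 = (k + 3)*(k^5 - 3*k^4 - 23*k^3 + 51*k^2 + 94*k - 120) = (k - 3)*(k + 3)*(k^4 - 23*k^2 - 18*k + 40) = (k - 3)*(k + 2)*(k + 3)*(k^3 - 2*k^2 - 19*k + 20) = (k - 5)*(k - 3)*(k + 2)*(k + 3)*(k^2 + 3*k - 4) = (k - 5)*(k - 3)*(k - 1)*(k + 2)*(k + 3)*(k + 4)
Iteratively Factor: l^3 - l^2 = (l)*(l^2 - l) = l^2*(l - 1)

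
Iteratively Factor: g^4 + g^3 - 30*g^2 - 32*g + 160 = (g - 5)*(g^3 + 6*g^2 - 32) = (g - 5)*(g + 4)*(g^2 + 2*g - 8) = (g - 5)*(g + 4)^2*(g - 2)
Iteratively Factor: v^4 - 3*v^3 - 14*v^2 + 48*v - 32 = (v - 1)*(v^3 - 2*v^2 - 16*v + 32) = (v - 2)*(v - 1)*(v^2 - 16) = (v - 4)*(v - 2)*(v - 1)*(v + 4)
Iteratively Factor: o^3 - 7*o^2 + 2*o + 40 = (o - 5)*(o^2 - 2*o - 8) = (o - 5)*(o + 2)*(o - 4)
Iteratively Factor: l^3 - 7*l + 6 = (l + 3)*(l^2 - 3*l + 2) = (l - 1)*(l + 3)*(l - 2)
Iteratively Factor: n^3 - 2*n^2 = (n)*(n^2 - 2*n) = n^2*(n - 2)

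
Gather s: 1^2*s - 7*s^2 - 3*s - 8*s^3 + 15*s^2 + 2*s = -8*s^3 + 8*s^2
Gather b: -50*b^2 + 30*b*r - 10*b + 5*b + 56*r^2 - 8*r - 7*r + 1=-50*b^2 + b*(30*r - 5) + 56*r^2 - 15*r + 1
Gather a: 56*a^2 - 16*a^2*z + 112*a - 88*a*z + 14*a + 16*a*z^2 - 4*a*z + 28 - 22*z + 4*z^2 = a^2*(56 - 16*z) + a*(16*z^2 - 92*z + 126) + 4*z^2 - 22*z + 28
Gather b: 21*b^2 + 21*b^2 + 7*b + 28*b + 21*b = 42*b^2 + 56*b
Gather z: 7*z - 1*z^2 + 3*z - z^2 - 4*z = -2*z^2 + 6*z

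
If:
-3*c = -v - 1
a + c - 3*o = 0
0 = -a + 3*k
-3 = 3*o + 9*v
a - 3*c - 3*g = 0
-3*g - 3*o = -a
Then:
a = 2/5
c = 1/5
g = -1/15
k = 2/15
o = 1/5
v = -2/5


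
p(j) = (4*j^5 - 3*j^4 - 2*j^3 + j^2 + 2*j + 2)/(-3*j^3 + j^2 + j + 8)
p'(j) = (9*j^2 - 2*j - 1)*(4*j^5 - 3*j^4 - 2*j^3 + j^2 + 2*j + 2)/(-3*j^3 + j^2 + j + 8)^2 + (20*j^4 - 12*j^3 - 6*j^2 + 2*j + 2)/(-3*j^3 + j^2 + j + 8)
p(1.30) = 1.86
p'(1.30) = 10.64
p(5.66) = -39.82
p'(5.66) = -14.41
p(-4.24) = -25.11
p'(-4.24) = 12.04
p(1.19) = 1.07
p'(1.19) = 4.65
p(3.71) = -16.94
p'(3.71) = -8.98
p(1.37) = 2.89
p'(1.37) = 20.12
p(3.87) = -18.42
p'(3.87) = -9.45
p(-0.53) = 0.14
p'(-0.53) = 0.36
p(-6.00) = -50.34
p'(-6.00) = 16.65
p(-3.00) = -12.17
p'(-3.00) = 8.84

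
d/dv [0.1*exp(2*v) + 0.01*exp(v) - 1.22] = (0.2*exp(v) + 0.01)*exp(v)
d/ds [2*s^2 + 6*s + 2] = 4*s + 6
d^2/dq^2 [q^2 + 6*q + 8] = 2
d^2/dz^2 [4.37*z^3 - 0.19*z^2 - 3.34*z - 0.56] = 26.22*z - 0.38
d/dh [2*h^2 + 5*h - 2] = 4*h + 5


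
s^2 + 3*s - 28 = (s - 4)*(s + 7)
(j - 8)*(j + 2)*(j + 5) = j^3 - j^2 - 46*j - 80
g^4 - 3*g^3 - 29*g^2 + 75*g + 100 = (g - 5)*(g - 4)*(g + 1)*(g + 5)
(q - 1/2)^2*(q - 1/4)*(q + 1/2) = q^4 - 3*q^3/4 - q^2/8 + 3*q/16 - 1/32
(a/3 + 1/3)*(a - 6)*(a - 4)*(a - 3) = a^4/3 - 4*a^3 + 41*a^2/3 - 6*a - 24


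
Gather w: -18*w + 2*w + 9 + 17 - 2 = 24 - 16*w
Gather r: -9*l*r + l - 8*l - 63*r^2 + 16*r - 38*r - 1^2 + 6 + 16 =-7*l - 63*r^2 + r*(-9*l - 22) + 21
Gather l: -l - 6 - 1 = -l - 7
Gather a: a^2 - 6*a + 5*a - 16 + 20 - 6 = a^2 - a - 2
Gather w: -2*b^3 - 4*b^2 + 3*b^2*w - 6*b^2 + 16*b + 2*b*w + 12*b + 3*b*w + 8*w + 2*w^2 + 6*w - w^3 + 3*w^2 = -2*b^3 - 10*b^2 + 28*b - w^3 + 5*w^2 + w*(3*b^2 + 5*b + 14)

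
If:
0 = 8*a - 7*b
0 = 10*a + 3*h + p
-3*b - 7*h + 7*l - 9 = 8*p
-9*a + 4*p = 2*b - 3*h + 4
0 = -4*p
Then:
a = -28/149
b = -32/149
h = 280/447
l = 5695/3129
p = 0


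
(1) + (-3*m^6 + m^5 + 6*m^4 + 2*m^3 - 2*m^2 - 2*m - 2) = -3*m^6 + m^5 + 6*m^4 + 2*m^3 - 2*m^2 - 2*m - 1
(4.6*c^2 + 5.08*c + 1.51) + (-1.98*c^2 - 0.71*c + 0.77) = 2.62*c^2 + 4.37*c + 2.28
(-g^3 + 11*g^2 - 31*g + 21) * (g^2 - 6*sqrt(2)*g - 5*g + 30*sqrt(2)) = -g^5 + 6*sqrt(2)*g^4 + 16*g^4 - 96*sqrt(2)*g^3 - 86*g^3 + 176*g^2 + 516*sqrt(2)*g^2 - 1056*sqrt(2)*g - 105*g + 630*sqrt(2)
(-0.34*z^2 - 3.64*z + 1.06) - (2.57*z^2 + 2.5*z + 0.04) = -2.91*z^2 - 6.14*z + 1.02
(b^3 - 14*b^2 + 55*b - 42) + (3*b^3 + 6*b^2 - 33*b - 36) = 4*b^3 - 8*b^2 + 22*b - 78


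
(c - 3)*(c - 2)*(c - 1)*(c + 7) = c^4 + c^3 - 31*c^2 + 71*c - 42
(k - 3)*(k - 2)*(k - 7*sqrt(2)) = k^3 - 7*sqrt(2)*k^2 - 5*k^2 + 6*k + 35*sqrt(2)*k - 42*sqrt(2)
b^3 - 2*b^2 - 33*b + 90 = (b - 5)*(b - 3)*(b + 6)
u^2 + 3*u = u*(u + 3)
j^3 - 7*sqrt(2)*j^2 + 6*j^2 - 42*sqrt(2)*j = j*(j + 6)*(j - 7*sqrt(2))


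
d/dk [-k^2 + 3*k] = 3 - 2*k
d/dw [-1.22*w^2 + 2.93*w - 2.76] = 2.93 - 2.44*w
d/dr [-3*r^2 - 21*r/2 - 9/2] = -6*r - 21/2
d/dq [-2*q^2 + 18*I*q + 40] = -4*q + 18*I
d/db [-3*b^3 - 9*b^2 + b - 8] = -9*b^2 - 18*b + 1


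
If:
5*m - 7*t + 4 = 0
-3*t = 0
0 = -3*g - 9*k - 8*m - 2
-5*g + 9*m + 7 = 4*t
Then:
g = -1/25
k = 113/225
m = -4/5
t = 0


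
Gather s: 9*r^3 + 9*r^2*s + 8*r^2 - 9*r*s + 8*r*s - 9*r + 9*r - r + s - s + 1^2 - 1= 9*r^3 + 8*r^2 - r + s*(9*r^2 - r)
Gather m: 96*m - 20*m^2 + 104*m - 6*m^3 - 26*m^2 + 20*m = -6*m^3 - 46*m^2 + 220*m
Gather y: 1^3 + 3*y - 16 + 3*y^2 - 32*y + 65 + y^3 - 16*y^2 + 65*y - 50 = y^3 - 13*y^2 + 36*y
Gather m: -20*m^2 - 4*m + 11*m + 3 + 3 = -20*m^2 + 7*m + 6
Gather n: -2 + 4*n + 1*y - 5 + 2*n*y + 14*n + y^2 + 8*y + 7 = n*(2*y + 18) + y^2 + 9*y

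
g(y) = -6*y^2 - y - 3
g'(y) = -12*y - 1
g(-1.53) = -15.52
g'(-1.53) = 17.36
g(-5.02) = -149.18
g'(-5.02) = 59.24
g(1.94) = -27.52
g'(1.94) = -24.28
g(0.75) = -7.12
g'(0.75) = -10.00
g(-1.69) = -18.45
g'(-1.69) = 19.28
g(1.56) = -19.16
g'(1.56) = -19.72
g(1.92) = -27.04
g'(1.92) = -24.04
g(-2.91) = -50.90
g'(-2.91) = 33.92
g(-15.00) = -1338.00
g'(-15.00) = 179.00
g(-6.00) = -213.00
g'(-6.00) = 71.00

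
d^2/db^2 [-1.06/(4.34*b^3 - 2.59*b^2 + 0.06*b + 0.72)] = ((27.6024*b - 5.4908)*(4.34*b^3 - 2.59*b^2 + 0.06*b + 0.72) - 1.06*(13.02*b^2 - 5.18*b + 0.06)*(26.04*b^2 - 10.36*b + 0.12))/(4.34*b^3 - 2.59*b^2 + 0.06*b + 0.72)^3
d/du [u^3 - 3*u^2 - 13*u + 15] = 3*u^2 - 6*u - 13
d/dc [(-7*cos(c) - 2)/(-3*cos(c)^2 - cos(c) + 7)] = (-21*sin(c)^2 + 12*cos(c) + 72)*sin(c)/(3*cos(c)^2 + cos(c) - 7)^2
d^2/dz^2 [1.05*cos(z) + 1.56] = -1.05*cos(z)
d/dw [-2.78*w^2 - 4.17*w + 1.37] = -5.56*w - 4.17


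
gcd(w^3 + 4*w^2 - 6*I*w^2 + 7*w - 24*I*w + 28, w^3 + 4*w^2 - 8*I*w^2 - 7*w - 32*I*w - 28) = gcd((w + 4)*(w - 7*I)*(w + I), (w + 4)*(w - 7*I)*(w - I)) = w^2 + w*(4 - 7*I) - 28*I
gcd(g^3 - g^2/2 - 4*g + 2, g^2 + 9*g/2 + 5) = g + 2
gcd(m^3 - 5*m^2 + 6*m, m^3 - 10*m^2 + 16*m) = m^2 - 2*m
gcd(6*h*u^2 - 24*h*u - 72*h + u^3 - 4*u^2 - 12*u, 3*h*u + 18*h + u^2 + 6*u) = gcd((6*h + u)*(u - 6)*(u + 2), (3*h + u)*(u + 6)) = 1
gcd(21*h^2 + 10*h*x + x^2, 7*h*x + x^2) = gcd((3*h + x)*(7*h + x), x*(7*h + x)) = 7*h + x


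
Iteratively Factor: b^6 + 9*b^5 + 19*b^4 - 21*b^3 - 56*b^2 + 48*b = (b - 1)*(b^5 + 10*b^4 + 29*b^3 + 8*b^2 - 48*b) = (b - 1)*(b + 3)*(b^4 + 7*b^3 + 8*b^2 - 16*b) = (b - 1)*(b + 3)*(b + 4)*(b^3 + 3*b^2 - 4*b) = (b - 1)*(b + 3)*(b + 4)^2*(b^2 - b) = (b - 1)^2*(b + 3)*(b + 4)^2*(b)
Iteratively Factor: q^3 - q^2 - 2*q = (q + 1)*(q^2 - 2*q) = (q - 2)*(q + 1)*(q)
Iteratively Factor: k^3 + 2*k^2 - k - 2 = (k + 2)*(k^2 - 1) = (k + 1)*(k + 2)*(k - 1)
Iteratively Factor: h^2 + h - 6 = (h - 2)*(h + 3)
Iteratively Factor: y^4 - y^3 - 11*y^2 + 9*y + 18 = (y + 3)*(y^3 - 4*y^2 + y + 6) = (y + 1)*(y + 3)*(y^2 - 5*y + 6) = (y - 2)*(y + 1)*(y + 3)*(y - 3)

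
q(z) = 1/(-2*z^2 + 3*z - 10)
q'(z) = (4*z - 3)/(-2*z^2 + 3*z - 10)^2 = (4*z - 3)/(2*z^2 - 3*z + 10)^2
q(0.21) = -0.11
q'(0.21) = -0.02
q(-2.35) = -0.04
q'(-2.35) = -0.02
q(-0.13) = -0.10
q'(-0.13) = -0.03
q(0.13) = -0.10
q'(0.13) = -0.03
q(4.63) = -0.03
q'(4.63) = 0.01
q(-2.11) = -0.04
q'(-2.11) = -0.02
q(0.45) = -0.11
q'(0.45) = -0.01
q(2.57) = -0.06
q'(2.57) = 0.03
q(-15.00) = 0.00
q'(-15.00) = 0.00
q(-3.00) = -0.03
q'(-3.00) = -0.01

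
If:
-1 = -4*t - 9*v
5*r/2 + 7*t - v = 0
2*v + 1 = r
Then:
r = 81/47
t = -53/94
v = 17/47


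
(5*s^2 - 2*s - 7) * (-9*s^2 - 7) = -45*s^4 + 18*s^3 + 28*s^2 + 14*s + 49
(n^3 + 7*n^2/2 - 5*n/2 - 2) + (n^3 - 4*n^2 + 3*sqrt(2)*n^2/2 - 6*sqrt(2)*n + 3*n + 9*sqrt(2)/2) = 2*n^3 - n^2/2 + 3*sqrt(2)*n^2/2 - 6*sqrt(2)*n + n/2 - 2 + 9*sqrt(2)/2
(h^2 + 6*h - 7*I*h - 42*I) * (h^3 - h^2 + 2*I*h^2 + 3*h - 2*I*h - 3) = h^5 + 5*h^4 - 5*I*h^4 + 11*h^3 - 25*I*h^3 + 85*h^2 + 9*I*h^2 - 102*h - 105*I*h + 126*I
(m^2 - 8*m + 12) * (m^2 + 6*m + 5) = m^4 - 2*m^3 - 31*m^2 + 32*m + 60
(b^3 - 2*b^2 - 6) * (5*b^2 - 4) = 5*b^5 - 10*b^4 - 4*b^3 - 22*b^2 + 24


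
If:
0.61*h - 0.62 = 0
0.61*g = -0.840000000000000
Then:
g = -1.38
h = 1.02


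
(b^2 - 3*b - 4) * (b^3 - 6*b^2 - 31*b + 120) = b^5 - 9*b^4 - 17*b^3 + 237*b^2 - 236*b - 480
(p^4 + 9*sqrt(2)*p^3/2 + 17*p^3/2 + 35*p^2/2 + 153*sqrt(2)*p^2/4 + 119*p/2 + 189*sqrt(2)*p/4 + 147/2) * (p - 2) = p^5 + 9*sqrt(2)*p^4/2 + 13*p^4/2 + p^3/2 + 117*sqrt(2)*p^3/4 - 117*sqrt(2)*p^2/4 + 49*p^2/2 - 189*sqrt(2)*p/2 - 91*p/2 - 147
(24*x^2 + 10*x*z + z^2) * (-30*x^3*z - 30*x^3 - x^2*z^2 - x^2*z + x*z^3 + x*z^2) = -720*x^5*z - 720*x^5 - 324*x^4*z^2 - 324*x^4*z - 16*x^3*z^3 - 16*x^3*z^2 + 9*x^2*z^4 + 9*x^2*z^3 + x*z^5 + x*z^4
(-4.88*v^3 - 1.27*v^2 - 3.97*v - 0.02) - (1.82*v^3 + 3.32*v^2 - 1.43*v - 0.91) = -6.7*v^3 - 4.59*v^2 - 2.54*v + 0.89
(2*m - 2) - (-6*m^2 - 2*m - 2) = 6*m^2 + 4*m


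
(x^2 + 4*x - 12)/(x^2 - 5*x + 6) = (x + 6)/(x - 3)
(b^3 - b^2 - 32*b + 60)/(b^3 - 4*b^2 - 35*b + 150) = (b - 2)/(b - 5)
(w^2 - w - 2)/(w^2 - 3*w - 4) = (w - 2)/(w - 4)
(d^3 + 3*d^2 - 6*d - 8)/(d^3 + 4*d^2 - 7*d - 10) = (d + 4)/(d + 5)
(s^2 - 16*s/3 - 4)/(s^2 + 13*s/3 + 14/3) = (3*s^2 - 16*s - 12)/(3*s^2 + 13*s + 14)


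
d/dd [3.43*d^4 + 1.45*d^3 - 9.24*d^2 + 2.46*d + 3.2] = 13.72*d^3 + 4.35*d^2 - 18.48*d + 2.46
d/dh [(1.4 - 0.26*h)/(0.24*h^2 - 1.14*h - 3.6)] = (0.0624*h^2 - 0.672*h + 2.532)/(0.0576*h^4 - 0.5472*h^3 - 0.4284*h^2 + 8.208*h + 12.96)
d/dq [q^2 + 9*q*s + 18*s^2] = 2*q + 9*s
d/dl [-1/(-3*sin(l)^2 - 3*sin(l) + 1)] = -3*(2*sin(l) + 1)*cos(l)/(3*sin(l)^2 + 3*sin(l) - 1)^2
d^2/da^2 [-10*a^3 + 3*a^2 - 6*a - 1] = 6 - 60*a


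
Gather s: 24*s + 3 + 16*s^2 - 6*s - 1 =16*s^2 + 18*s + 2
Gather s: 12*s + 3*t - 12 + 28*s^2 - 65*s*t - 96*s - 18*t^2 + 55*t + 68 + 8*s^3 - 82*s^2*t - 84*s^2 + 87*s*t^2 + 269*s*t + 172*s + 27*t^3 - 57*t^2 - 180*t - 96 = 8*s^3 + s^2*(-82*t - 56) + s*(87*t^2 + 204*t + 88) + 27*t^3 - 75*t^2 - 122*t - 40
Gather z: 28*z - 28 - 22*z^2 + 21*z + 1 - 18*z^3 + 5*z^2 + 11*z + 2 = -18*z^3 - 17*z^2 + 60*z - 25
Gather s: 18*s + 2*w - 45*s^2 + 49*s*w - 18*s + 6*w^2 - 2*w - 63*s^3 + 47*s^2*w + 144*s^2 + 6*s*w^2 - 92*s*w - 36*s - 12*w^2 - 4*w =-63*s^3 + s^2*(47*w + 99) + s*(6*w^2 - 43*w - 36) - 6*w^2 - 4*w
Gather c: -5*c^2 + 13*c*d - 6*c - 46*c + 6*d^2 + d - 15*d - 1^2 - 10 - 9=-5*c^2 + c*(13*d - 52) + 6*d^2 - 14*d - 20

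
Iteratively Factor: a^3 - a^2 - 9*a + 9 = (a - 1)*(a^2 - 9) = (a - 3)*(a - 1)*(a + 3)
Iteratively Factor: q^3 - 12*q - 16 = (q + 2)*(q^2 - 2*q - 8) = (q + 2)^2*(q - 4)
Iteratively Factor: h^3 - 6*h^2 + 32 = (h - 4)*(h^2 - 2*h - 8) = (h - 4)^2*(h + 2)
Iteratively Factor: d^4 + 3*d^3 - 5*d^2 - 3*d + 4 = (d - 1)*(d^3 + 4*d^2 - d - 4) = (d - 1)^2*(d^2 + 5*d + 4) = (d - 1)^2*(d + 1)*(d + 4)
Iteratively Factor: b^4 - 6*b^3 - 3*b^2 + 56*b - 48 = (b - 4)*(b^3 - 2*b^2 - 11*b + 12) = (b - 4)*(b - 1)*(b^2 - b - 12) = (b - 4)^2*(b - 1)*(b + 3)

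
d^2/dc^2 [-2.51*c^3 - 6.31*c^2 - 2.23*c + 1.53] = -15.06*c - 12.62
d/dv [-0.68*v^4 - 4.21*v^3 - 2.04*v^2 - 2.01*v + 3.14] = -2.72*v^3 - 12.63*v^2 - 4.08*v - 2.01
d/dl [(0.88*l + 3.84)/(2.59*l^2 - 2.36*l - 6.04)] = (-2.2792*l^2 - 19.8912*l + 3.7472)/(6.7081*l^4 - 12.2248*l^3 - 25.7176*l^2 + 28.5088*l + 36.4816)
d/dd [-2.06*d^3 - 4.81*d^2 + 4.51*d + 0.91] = -6.18*d^2 - 9.62*d + 4.51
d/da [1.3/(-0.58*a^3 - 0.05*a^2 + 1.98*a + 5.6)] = (2.262*a^2 + 0.13*a - 2.574)/(0.58*a^3 + 0.05*a^2 - 1.98*a - 5.6)^2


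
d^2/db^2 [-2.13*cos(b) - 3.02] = 2.13*cos(b)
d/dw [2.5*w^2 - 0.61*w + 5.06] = 5.0*w - 0.61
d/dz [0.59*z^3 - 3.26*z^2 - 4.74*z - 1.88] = 1.77*z^2 - 6.52*z - 4.74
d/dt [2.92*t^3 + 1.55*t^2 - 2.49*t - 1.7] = 8.76*t^2 + 3.1*t - 2.49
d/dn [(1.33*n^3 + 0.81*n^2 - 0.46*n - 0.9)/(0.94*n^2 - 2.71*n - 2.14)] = (1.2502*n^4 - 7.2086*n^3 - 10.3013*n^2 - 1.7748*n - 1.4546)/(0.8836*n^4 - 5.0948*n^3 + 3.3209*n^2 + 11.5988*n + 4.5796)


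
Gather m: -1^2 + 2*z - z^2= -z^2 + 2*z - 1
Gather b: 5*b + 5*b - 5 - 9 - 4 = 10*b - 18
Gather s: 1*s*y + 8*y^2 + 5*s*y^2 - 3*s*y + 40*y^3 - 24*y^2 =s*(5*y^2 - 2*y) + 40*y^3 - 16*y^2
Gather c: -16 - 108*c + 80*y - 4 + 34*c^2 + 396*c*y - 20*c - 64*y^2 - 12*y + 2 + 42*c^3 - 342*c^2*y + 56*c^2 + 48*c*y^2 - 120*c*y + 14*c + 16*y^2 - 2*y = 42*c^3 + c^2*(90 - 342*y) + c*(48*y^2 + 276*y - 114) - 48*y^2 + 66*y - 18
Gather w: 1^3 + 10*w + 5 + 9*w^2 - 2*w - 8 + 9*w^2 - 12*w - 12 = 18*w^2 - 4*w - 14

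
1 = 1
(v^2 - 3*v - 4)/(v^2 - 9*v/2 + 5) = 2*(v^2 - 3*v - 4)/(2*v^2 - 9*v + 10)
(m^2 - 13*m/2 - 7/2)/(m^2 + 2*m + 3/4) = 2*(m - 7)/(2*m + 3)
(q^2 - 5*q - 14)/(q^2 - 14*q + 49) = (q + 2)/(q - 7)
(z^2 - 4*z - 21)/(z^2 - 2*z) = (z^2 - 4*z - 21)/(z*(z - 2))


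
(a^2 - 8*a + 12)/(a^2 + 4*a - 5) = (a^2 - 8*a + 12)/(a^2 + 4*a - 5)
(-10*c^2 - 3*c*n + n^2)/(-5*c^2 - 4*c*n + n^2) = (2*c + n)/(c + n)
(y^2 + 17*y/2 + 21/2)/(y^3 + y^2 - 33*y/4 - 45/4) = 2*(y + 7)/(2*y^2 - y - 15)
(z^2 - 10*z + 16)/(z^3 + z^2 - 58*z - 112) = (z - 2)/(z^2 + 9*z + 14)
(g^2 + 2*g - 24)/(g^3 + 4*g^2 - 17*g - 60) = (g + 6)/(g^2 + 8*g + 15)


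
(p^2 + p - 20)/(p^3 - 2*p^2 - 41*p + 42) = (p^2 + p - 20)/(p^3 - 2*p^2 - 41*p + 42)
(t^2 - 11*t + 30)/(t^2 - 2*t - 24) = (t - 5)/(t + 4)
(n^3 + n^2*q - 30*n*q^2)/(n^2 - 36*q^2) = n*(-n + 5*q)/(-n + 6*q)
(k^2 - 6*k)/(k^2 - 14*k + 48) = k/(k - 8)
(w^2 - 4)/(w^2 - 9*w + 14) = (w + 2)/(w - 7)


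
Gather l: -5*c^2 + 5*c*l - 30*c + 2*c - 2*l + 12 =-5*c^2 - 28*c + l*(5*c - 2) + 12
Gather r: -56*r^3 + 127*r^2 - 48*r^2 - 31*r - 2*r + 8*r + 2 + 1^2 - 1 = -56*r^3 + 79*r^2 - 25*r + 2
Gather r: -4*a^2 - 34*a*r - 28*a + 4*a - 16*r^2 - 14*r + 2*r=-4*a^2 - 24*a - 16*r^2 + r*(-34*a - 12)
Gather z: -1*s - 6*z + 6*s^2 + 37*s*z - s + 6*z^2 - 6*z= 6*s^2 - 2*s + 6*z^2 + z*(37*s - 12)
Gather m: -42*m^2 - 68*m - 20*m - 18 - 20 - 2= -42*m^2 - 88*m - 40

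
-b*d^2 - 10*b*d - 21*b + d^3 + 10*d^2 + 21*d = (-b + d)*(d + 3)*(d + 7)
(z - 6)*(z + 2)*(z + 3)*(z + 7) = z^4 + 6*z^3 - 31*z^2 - 204*z - 252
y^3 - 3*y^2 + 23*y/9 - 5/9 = (y - 5/3)*(y - 1)*(y - 1/3)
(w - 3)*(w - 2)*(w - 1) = w^3 - 6*w^2 + 11*w - 6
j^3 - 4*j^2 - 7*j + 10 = (j - 5)*(j - 1)*(j + 2)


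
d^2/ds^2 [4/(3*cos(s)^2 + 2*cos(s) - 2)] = 2*(-72*sin(s)^4 + 92*sin(s)^2 + 37*cos(s) - 9*cos(3*s) + 20)/(-3*sin(s)^2 + 2*cos(s) + 1)^3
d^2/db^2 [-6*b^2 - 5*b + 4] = -12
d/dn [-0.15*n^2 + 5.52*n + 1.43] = 5.52 - 0.3*n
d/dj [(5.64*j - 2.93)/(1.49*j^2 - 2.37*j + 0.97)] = (-8.4036*j^2 + 8.7314*j - 1.4733)/(2.2201*j^4 - 7.0626*j^3 + 8.5075*j^2 - 4.5978*j + 0.9409)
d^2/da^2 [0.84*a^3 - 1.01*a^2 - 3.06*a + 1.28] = 5.04*a - 2.02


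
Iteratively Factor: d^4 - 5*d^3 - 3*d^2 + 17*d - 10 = (d - 5)*(d^3 - 3*d + 2) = (d - 5)*(d + 2)*(d^2 - 2*d + 1) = (d - 5)*(d - 1)*(d + 2)*(d - 1)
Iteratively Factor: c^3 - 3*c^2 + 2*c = (c - 2)*(c^2 - c) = (c - 2)*(c - 1)*(c)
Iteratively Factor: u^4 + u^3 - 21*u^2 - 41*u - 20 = (u + 1)*(u^3 - 21*u - 20) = (u - 5)*(u + 1)*(u^2 + 5*u + 4) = (u - 5)*(u + 1)*(u + 4)*(u + 1)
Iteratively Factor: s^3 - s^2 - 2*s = (s)*(s^2 - s - 2) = s*(s + 1)*(s - 2)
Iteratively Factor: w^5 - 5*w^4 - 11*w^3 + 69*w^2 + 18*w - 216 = (w - 4)*(w^4 - w^3 - 15*w^2 + 9*w + 54) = (w - 4)*(w - 3)*(w^3 + 2*w^2 - 9*w - 18) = (w - 4)*(w - 3)*(w + 2)*(w^2 - 9) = (w - 4)*(w - 3)^2*(w + 2)*(w + 3)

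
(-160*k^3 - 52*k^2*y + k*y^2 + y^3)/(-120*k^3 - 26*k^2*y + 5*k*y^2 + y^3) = (-40*k^2 - 3*k*y + y^2)/(-30*k^2 + k*y + y^2)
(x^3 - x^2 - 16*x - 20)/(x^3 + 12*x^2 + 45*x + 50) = (x^2 - 3*x - 10)/(x^2 + 10*x + 25)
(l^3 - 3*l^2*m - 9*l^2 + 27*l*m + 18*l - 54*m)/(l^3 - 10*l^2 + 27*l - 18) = (l - 3*m)/(l - 1)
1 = 1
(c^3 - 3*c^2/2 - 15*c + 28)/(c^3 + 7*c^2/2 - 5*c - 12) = (2*c - 7)/(2*c + 3)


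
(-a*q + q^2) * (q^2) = -a*q^3 + q^4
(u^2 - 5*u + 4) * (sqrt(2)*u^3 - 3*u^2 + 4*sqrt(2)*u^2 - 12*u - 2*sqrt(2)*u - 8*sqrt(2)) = sqrt(2)*u^5 - 3*u^4 - sqrt(2)*u^4 - 18*sqrt(2)*u^3 + 3*u^3 + 18*sqrt(2)*u^2 + 48*u^2 - 48*u + 32*sqrt(2)*u - 32*sqrt(2)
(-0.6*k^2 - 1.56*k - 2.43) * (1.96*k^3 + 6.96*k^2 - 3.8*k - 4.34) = -1.176*k^5 - 7.2336*k^4 - 13.3404*k^3 - 8.3808*k^2 + 16.0044*k + 10.5462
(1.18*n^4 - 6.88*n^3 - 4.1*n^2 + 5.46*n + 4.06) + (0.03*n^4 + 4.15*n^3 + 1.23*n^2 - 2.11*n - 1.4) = 1.21*n^4 - 2.73*n^3 - 2.87*n^2 + 3.35*n + 2.66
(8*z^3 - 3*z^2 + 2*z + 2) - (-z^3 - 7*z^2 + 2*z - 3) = 9*z^3 + 4*z^2 + 5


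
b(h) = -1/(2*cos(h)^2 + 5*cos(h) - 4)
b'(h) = -(4*sin(h)*cos(h) + 5*sin(h))/(2*cos(h)^2 + 5*cos(h) - 4)^2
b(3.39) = 0.14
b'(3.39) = 0.01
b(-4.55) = 0.21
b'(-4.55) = -0.19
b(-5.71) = -0.62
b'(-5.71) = -1.74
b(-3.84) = 0.15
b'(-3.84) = -0.03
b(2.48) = 0.15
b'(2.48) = -0.03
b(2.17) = 0.16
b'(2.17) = -0.06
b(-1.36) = 0.35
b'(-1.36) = 0.69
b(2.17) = 0.16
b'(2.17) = -0.06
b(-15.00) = 0.15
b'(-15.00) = 0.03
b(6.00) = -0.38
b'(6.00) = 0.35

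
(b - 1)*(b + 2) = b^2 + b - 2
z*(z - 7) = z^2 - 7*z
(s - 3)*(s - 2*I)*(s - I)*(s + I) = s^4 - 3*s^3 - 2*I*s^3 + s^2 + 6*I*s^2 - 3*s - 2*I*s + 6*I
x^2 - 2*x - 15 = (x - 5)*(x + 3)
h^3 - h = h*(h - 1)*(h + 1)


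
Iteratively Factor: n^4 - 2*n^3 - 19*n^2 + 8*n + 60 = (n - 2)*(n^3 - 19*n - 30) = (n - 2)*(n + 2)*(n^2 - 2*n - 15) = (n - 5)*(n - 2)*(n + 2)*(n + 3)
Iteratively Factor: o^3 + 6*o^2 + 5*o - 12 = (o + 4)*(o^2 + 2*o - 3) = (o - 1)*(o + 4)*(o + 3)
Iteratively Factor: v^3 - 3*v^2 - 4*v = (v - 4)*(v^2 + v) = v*(v - 4)*(v + 1)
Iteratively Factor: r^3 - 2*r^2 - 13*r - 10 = (r + 1)*(r^2 - 3*r - 10) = (r + 1)*(r + 2)*(r - 5)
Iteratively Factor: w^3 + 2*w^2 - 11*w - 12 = (w - 3)*(w^2 + 5*w + 4) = (w - 3)*(w + 4)*(w + 1)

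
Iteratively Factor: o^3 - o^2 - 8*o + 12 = (o - 2)*(o^2 + o - 6) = (o - 2)*(o + 3)*(o - 2)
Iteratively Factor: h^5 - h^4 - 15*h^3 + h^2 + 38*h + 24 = (h - 4)*(h^4 + 3*h^3 - 3*h^2 - 11*h - 6) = (h - 4)*(h - 2)*(h^3 + 5*h^2 + 7*h + 3) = (h - 4)*(h - 2)*(h + 1)*(h^2 + 4*h + 3) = (h - 4)*(h - 2)*(h + 1)*(h + 3)*(h + 1)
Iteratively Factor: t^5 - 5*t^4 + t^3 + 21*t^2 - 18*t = (t - 1)*(t^4 - 4*t^3 - 3*t^2 + 18*t) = t*(t - 1)*(t^3 - 4*t^2 - 3*t + 18) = t*(t - 1)*(t + 2)*(t^2 - 6*t + 9) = t*(t - 3)*(t - 1)*(t + 2)*(t - 3)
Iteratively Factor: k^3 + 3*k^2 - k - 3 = (k + 1)*(k^2 + 2*k - 3) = (k + 1)*(k + 3)*(k - 1)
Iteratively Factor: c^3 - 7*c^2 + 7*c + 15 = (c - 3)*(c^2 - 4*c - 5) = (c - 3)*(c + 1)*(c - 5)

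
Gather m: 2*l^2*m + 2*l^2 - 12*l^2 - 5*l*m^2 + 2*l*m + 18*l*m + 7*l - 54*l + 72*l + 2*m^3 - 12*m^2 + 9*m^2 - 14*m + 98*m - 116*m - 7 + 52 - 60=-10*l^2 + 25*l + 2*m^3 + m^2*(-5*l - 3) + m*(2*l^2 + 20*l - 32) - 15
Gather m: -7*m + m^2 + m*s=m^2 + m*(s - 7)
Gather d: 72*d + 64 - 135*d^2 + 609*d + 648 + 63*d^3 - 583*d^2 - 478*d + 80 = 63*d^3 - 718*d^2 + 203*d + 792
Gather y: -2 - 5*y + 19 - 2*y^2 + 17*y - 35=-2*y^2 + 12*y - 18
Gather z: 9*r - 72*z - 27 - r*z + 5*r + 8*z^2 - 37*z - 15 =14*r + 8*z^2 + z*(-r - 109) - 42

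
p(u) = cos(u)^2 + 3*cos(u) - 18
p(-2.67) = -19.88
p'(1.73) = -2.65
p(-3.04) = -19.99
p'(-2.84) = 0.32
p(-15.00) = -19.70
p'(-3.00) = 0.14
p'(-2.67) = 0.55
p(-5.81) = -14.54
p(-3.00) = -19.99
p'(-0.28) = 1.36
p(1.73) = -18.45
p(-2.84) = -19.95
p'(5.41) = 3.28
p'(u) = -2*sin(u)*cos(u) - 3*sin(u)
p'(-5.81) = -2.18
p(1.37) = -17.36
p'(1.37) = -3.33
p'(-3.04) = 0.10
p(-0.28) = -14.19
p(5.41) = -15.66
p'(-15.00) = 0.96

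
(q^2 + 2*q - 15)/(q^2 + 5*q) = (q - 3)/q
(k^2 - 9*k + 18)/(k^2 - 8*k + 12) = (k - 3)/(k - 2)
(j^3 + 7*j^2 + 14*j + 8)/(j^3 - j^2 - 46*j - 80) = (j^2 + 5*j + 4)/(j^2 - 3*j - 40)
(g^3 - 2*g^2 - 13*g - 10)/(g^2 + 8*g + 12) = (g^2 - 4*g - 5)/(g + 6)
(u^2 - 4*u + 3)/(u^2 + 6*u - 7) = (u - 3)/(u + 7)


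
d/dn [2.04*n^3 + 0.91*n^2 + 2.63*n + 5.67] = 6.12*n^2 + 1.82*n + 2.63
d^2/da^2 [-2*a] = 0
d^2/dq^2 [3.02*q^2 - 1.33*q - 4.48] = 6.04000000000000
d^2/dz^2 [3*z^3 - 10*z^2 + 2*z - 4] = 18*z - 20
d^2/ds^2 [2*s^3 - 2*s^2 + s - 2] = 12*s - 4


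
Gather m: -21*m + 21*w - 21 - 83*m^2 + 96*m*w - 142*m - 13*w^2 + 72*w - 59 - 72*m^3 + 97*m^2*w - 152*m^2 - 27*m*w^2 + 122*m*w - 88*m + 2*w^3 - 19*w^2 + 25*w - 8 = -72*m^3 + m^2*(97*w - 235) + m*(-27*w^2 + 218*w - 251) + 2*w^3 - 32*w^2 + 118*w - 88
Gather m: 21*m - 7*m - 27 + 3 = 14*m - 24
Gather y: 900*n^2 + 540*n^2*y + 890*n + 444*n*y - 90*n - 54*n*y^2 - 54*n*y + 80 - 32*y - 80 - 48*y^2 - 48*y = 900*n^2 + 800*n + y^2*(-54*n - 48) + y*(540*n^2 + 390*n - 80)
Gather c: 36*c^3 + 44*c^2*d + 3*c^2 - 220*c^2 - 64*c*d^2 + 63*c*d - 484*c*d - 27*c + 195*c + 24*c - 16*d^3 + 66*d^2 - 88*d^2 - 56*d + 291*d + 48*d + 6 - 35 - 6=36*c^3 + c^2*(44*d - 217) + c*(-64*d^2 - 421*d + 192) - 16*d^3 - 22*d^2 + 283*d - 35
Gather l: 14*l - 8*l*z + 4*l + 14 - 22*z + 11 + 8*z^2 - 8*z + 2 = l*(18 - 8*z) + 8*z^2 - 30*z + 27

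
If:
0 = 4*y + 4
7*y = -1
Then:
No Solution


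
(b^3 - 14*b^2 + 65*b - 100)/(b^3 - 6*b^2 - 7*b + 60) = (b - 5)/(b + 3)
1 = 1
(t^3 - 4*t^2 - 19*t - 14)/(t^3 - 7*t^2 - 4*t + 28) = (t + 1)/(t - 2)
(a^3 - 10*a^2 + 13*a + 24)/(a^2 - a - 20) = (-a^3 + 10*a^2 - 13*a - 24)/(-a^2 + a + 20)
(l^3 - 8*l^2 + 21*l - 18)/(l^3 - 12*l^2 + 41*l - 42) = (l - 3)/(l - 7)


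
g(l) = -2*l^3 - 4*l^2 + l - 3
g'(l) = -6*l^2 - 8*l + 1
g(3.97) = -187.22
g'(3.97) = -125.33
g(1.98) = -32.23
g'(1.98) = -38.36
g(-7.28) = 549.38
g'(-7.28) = -258.75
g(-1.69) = -6.46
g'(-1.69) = -2.62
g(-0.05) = -3.06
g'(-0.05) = 1.38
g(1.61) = -20.10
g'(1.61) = -27.43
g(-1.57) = -6.69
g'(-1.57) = -1.23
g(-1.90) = -5.62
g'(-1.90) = -5.46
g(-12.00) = 2865.00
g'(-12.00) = -767.00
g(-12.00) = 2865.00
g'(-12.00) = -767.00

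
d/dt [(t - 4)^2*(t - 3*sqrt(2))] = (t - 4)*(3*t - 6*sqrt(2) - 4)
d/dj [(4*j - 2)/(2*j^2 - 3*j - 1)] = 2*(-4*j^2 + 4*j - 5)/(4*j^4 - 12*j^3 + 5*j^2 + 6*j + 1)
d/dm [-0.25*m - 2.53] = -0.250000000000000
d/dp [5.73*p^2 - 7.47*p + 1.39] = 11.46*p - 7.47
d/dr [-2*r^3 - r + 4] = -6*r^2 - 1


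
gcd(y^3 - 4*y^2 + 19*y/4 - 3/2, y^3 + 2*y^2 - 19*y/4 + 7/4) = y - 1/2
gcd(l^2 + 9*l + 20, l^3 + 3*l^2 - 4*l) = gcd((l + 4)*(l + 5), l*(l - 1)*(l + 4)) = l + 4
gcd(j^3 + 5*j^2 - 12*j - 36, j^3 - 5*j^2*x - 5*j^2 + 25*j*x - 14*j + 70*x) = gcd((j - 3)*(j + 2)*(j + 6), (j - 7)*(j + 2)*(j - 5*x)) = j + 2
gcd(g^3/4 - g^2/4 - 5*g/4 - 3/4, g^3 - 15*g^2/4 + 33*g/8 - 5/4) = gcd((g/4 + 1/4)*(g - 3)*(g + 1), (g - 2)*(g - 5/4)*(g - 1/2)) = 1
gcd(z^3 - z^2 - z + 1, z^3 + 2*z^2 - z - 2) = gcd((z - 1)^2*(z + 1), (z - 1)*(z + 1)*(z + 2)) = z^2 - 1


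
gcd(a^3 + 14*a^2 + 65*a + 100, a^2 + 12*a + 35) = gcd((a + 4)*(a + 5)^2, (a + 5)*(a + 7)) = a + 5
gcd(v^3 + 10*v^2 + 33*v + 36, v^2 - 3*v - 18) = v + 3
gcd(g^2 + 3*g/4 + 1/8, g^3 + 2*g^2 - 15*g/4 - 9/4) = g + 1/2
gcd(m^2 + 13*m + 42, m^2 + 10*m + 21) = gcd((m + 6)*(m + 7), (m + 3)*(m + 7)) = m + 7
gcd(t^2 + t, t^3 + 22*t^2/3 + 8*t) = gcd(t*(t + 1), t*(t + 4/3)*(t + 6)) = t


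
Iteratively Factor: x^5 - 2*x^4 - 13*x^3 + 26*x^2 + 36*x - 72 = (x - 2)*(x^4 - 13*x^2 + 36) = (x - 3)*(x - 2)*(x^3 + 3*x^2 - 4*x - 12) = (x - 3)*(x - 2)^2*(x^2 + 5*x + 6) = (x - 3)*(x - 2)^2*(x + 2)*(x + 3)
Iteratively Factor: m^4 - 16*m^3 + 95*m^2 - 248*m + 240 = (m - 3)*(m^3 - 13*m^2 + 56*m - 80) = (m - 5)*(m - 3)*(m^2 - 8*m + 16) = (m - 5)*(m - 4)*(m - 3)*(m - 4)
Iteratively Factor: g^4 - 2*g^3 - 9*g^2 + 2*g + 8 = (g + 1)*(g^3 - 3*g^2 - 6*g + 8) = (g + 1)*(g + 2)*(g^2 - 5*g + 4) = (g - 1)*(g + 1)*(g + 2)*(g - 4)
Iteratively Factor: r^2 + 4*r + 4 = (r + 2)*(r + 2)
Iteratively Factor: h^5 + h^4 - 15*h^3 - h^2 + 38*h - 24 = (h - 1)*(h^4 + 2*h^3 - 13*h^2 - 14*h + 24) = (h - 1)*(h + 2)*(h^3 - 13*h + 12) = (h - 3)*(h - 1)*(h + 2)*(h^2 + 3*h - 4) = (h - 3)*(h - 1)^2*(h + 2)*(h + 4)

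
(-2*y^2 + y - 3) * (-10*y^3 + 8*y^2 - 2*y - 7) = 20*y^5 - 26*y^4 + 42*y^3 - 12*y^2 - y + 21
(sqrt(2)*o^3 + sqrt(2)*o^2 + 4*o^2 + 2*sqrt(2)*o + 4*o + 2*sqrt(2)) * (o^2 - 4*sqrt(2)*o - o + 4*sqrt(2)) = sqrt(2)*o^5 - 4*o^4 - 15*sqrt(2)*o^3 - 12*o^2 + 14*sqrt(2)*o + 16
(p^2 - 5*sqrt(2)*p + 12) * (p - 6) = p^3 - 5*sqrt(2)*p^2 - 6*p^2 + 12*p + 30*sqrt(2)*p - 72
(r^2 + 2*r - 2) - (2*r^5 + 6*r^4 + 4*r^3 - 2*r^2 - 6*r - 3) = -2*r^5 - 6*r^4 - 4*r^3 + 3*r^2 + 8*r + 1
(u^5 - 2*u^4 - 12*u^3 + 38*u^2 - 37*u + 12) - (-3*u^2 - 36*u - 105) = u^5 - 2*u^4 - 12*u^3 + 41*u^2 - u + 117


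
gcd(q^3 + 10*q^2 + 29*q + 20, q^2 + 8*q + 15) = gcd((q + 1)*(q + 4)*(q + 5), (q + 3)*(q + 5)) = q + 5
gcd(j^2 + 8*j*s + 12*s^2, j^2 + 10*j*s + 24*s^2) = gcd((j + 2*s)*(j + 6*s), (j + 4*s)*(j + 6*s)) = j + 6*s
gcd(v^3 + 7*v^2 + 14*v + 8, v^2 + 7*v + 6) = v + 1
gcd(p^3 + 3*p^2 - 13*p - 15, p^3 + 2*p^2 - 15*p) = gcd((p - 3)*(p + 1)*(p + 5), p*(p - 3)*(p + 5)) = p^2 + 2*p - 15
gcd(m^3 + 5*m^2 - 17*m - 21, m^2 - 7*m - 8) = m + 1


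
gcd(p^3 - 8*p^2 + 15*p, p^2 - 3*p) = p^2 - 3*p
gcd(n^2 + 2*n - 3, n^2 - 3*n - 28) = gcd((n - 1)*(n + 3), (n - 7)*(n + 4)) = 1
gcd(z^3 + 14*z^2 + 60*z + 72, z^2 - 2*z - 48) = z + 6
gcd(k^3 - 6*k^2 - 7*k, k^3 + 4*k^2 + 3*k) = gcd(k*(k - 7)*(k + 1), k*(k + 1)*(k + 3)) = k^2 + k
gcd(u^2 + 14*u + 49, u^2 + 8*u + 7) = u + 7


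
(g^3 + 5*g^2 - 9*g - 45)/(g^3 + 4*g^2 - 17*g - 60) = (g - 3)/(g - 4)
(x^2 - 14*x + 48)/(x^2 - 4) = (x^2 - 14*x + 48)/(x^2 - 4)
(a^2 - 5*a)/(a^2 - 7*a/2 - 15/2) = 2*a/(2*a + 3)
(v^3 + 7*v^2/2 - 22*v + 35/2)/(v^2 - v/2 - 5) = (v^2 + 6*v - 7)/(v + 2)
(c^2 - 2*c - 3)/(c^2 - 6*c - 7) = (c - 3)/(c - 7)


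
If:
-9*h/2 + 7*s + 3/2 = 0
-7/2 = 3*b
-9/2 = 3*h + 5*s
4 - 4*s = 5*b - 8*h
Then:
No Solution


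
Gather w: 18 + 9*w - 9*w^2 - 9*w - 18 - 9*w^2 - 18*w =-18*w^2 - 18*w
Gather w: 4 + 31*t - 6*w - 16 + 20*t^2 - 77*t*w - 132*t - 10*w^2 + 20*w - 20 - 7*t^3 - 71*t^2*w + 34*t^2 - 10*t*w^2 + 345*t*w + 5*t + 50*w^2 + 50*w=-7*t^3 + 54*t^2 - 96*t + w^2*(40 - 10*t) + w*(-71*t^2 + 268*t + 64) - 32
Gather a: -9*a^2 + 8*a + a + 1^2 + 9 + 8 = -9*a^2 + 9*a + 18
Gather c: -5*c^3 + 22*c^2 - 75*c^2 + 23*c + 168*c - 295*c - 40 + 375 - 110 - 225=-5*c^3 - 53*c^2 - 104*c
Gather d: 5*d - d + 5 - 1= 4*d + 4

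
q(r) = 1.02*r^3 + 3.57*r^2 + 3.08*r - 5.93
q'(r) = 3.06*r^2 + 7.14*r + 3.08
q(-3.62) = -18.68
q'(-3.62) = 17.33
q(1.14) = 3.73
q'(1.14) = 15.20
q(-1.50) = -5.96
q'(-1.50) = -0.74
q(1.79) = 16.87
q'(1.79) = 25.67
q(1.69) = 14.39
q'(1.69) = 23.89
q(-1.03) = -6.43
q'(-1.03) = -1.03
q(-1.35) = -6.09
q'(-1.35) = -0.98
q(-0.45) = -6.69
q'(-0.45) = 0.49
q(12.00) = 2307.67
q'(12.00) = 529.40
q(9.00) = 1054.54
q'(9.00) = 315.20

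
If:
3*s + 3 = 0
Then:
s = -1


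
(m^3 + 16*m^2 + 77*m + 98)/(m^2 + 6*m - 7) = (m^2 + 9*m + 14)/(m - 1)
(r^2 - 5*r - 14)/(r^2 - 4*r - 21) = (r + 2)/(r + 3)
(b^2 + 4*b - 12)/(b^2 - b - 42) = (b - 2)/(b - 7)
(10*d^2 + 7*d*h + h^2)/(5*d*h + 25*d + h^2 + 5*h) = (2*d + h)/(h + 5)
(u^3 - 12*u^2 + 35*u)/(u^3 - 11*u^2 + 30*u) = (u - 7)/(u - 6)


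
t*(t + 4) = t^2 + 4*t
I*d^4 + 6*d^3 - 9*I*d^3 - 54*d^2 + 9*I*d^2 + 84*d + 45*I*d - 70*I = (d - 7)*(d - 2)*(d - 5*I)*(I*d + 1)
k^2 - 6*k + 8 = (k - 4)*(k - 2)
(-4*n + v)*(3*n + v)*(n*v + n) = -12*n^3*v - 12*n^3 - n^2*v^2 - n^2*v + n*v^3 + n*v^2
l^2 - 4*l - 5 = (l - 5)*(l + 1)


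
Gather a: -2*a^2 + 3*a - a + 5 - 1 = -2*a^2 + 2*a + 4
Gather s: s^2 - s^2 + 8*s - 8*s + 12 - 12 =0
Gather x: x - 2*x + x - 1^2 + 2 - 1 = 0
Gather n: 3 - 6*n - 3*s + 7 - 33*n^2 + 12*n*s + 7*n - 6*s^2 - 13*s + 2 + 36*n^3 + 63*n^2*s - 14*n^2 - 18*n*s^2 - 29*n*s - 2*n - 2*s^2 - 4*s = 36*n^3 + n^2*(63*s - 47) + n*(-18*s^2 - 17*s - 1) - 8*s^2 - 20*s + 12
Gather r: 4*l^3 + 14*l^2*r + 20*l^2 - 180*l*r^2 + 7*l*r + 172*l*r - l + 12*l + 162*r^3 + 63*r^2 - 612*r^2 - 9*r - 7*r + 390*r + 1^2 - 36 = 4*l^3 + 20*l^2 + 11*l + 162*r^3 + r^2*(-180*l - 549) + r*(14*l^2 + 179*l + 374) - 35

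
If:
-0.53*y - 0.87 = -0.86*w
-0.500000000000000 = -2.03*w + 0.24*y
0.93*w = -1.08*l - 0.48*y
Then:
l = 0.63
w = 0.06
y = -1.54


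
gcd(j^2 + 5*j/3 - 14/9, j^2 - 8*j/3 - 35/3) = j + 7/3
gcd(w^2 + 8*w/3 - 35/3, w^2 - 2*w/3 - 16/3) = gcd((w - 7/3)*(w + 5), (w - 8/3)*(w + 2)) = 1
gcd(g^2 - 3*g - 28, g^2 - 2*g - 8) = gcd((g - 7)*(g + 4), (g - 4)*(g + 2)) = 1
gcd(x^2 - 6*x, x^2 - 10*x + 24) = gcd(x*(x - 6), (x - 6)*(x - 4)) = x - 6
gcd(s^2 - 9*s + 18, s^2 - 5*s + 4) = 1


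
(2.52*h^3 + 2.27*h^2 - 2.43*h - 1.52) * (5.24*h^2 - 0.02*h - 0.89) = 13.2048*h^5 + 11.8444*h^4 - 15.0214*h^3 - 9.9365*h^2 + 2.1931*h + 1.3528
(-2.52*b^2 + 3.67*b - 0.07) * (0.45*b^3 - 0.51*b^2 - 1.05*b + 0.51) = -1.134*b^5 + 2.9367*b^4 + 0.7428*b^3 - 5.103*b^2 + 1.9452*b - 0.0357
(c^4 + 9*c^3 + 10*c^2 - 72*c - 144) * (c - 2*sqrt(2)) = c^5 - 2*sqrt(2)*c^4 + 9*c^4 - 18*sqrt(2)*c^3 + 10*c^3 - 72*c^2 - 20*sqrt(2)*c^2 - 144*c + 144*sqrt(2)*c + 288*sqrt(2)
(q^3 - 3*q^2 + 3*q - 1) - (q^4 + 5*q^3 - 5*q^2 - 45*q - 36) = -q^4 - 4*q^3 + 2*q^2 + 48*q + 35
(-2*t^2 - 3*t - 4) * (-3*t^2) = 6*t^4 + 9*t^3 + 12*t^2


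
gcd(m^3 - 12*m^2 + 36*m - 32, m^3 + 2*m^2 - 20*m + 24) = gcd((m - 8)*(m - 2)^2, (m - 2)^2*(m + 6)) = m^2 - 4*m + 4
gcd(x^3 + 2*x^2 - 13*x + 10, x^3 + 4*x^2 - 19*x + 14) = x^2 - 3*x + 2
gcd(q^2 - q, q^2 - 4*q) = q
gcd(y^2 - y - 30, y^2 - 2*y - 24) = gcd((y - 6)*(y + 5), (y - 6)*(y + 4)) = y - 6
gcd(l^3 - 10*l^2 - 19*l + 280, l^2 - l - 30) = l + 5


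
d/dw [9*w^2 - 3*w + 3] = 18*w - 3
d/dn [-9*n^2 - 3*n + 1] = -18*n - 3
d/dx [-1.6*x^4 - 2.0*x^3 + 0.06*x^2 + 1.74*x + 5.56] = -6.4*x^3 - 6.0*x^2 + 0.12*x + 1.74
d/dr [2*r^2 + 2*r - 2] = 4*r + 2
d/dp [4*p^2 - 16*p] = 8*p - 16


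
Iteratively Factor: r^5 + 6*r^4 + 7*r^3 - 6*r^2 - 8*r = (r + 1)*(r^4 + 5*r^3 + 2*r^2 - 8*r) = (r + 1)*(r + 4)*(r^3 + r^2 - 2*r) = r*(r + 1)*(r + 4)*(r^2 + r - 2) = r*(r - 1)*(r + 1)*(r + 4)*(r + 2)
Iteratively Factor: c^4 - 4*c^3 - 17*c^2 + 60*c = (c)*(c^3 - 4*c^2 - 17*c + 60) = c*(c + 4)*(c^2 - 8*c + 15) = c*(c - 3)*(c + 4)*(c - 5)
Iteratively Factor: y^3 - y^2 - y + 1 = (y - 1)*(y^2 - 1) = (y - 1)*(y + 1)*(y - 1)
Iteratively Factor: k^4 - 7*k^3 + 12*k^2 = (k)*(k^3 - 7*k^2 + 12*k) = k*(k - 4)*(k^2 - 3*k) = k*(k - 4)*(k - 3)*(k)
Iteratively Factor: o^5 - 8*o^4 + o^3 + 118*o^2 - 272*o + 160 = (o + 4)*(o^4 - 12*o^3 + 49*o^2 - 78*o + 40) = (o - 2)*(o + 4)*(o^3 - 10*o^2 + 29*o - 20) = (o - 4)*(o - 2)*(o + 4)*(o^2 - 6*o + 5) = (o - 4)*(o - 2)*(o - 1)*(o + 4)*(o - 5)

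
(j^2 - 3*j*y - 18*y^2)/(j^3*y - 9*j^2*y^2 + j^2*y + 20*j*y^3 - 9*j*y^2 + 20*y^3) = (j^2 - 3*j*y - 18*y^2)/(y*(j^3 - 9*j^2*y + j^2 + 20*j*y^2 - 9*j*y + 20*y^2))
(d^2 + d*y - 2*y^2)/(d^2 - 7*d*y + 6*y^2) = (-d - 2*y)/(-d + 6*y)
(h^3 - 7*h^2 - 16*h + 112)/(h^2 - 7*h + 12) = (h^2 - 3*h - 28)/(h - 3)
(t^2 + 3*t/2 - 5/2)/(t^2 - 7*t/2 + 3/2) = (2*t^2 + 3*t - 5)/(2*t^2 - 7*t + 3)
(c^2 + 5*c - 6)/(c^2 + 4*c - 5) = (c + 6)/(c + 5)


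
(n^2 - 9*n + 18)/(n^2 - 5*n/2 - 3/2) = 2*(n - 6)/(2*n + 1)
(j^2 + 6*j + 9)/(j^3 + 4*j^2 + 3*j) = (j + 3)/(j*(j + 1))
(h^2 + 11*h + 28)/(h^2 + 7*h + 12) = (h + 7)/(h + 3)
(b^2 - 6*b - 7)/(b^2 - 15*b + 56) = (b + 1)/(b - 8)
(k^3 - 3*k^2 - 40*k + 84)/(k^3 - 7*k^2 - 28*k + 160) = (k^3 - 3*k^2 - 40*k + 84)/(k^3 - 7*k^2 - 28*k + 160)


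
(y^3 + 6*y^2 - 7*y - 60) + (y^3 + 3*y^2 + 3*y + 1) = 2*y^3 + 9*y^2 - 4*y - 59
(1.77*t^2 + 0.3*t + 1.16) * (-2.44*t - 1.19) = -4.3188*t^3 - 2.8383*t^2 - 3.1874*t - 1.3804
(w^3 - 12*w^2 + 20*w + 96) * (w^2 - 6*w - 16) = w^5 - 18*w^4 + 76*w^3 + 168*w^2 - 896*w - 1536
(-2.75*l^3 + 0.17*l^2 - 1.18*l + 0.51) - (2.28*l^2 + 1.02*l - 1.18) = -2.75*l^3 - 2.11*l^2 - 2.2*l + 1.69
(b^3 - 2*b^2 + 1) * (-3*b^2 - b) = -3*b^5 + 5*b^4 + 2*b^3 - 3*b^2 - b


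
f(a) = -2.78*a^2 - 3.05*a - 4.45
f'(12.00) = -69.77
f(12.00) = -441.37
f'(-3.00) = 13.63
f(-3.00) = -20.32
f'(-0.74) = 1.06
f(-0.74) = -3.72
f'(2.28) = -15.73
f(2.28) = -25.86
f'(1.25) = -10.00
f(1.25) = -12.61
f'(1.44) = -11.06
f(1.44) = -14.61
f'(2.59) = -17.45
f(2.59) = -31.00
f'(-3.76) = 17.86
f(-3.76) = -32.28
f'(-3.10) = 14.19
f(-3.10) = -21.71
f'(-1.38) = 4.62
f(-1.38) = -5.54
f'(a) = -5.56*a - 3.05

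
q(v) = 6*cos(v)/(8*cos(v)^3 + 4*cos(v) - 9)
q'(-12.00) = 89.70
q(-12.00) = -6.19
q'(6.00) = -10.51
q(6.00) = 3.00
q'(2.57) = -0.01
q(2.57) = 0.29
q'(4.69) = -0.65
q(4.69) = 0.01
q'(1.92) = 0.41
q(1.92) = 0.19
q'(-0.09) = -1.60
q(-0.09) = 2.07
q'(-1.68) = -0.60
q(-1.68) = 0.07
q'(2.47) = 0.02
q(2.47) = 0.29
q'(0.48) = 3265.91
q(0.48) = 40.69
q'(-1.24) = -0.98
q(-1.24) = -0.26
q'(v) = 6*(24*sin(v)*cos(v)^2 + 4*sin(v))*cos(v)/(8*cos(v)^3 + 4*cos(v) - 9)^2 - 6*sin(v)/(8*cos(v)^3 + 4*cos(v) - 9) = 6*(16*cos(v)^3 + 9)*sin(v)/(8*cos(v)^3 + 4*cos(v) - 9)^2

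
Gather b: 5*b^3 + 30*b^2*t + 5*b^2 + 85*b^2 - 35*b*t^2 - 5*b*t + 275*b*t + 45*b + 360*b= 5*b^3 + b^2*(30*t + 90) + b*(-35*t^2 + 270*t + 405)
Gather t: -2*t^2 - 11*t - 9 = -2*t^2 - 11*t - 9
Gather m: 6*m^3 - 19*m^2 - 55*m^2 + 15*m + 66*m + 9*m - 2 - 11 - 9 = 6*m^3 - 74*m^2 + 90*m - 22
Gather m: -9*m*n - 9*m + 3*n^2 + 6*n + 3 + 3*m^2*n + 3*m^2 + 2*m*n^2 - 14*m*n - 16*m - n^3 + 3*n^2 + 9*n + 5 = m^2*(3*n + 3) + m*(2*n^2 - 23*n - 25) - n^3 + 6*n^2 + 15*n + 8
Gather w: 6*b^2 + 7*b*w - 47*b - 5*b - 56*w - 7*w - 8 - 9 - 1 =6*b^2 - 52*b + w*(7*b - 63) - 18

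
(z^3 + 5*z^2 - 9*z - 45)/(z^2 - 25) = (z^2 - 9)/(z - 5)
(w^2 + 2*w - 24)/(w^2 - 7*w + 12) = (w + 6)/(w - 3)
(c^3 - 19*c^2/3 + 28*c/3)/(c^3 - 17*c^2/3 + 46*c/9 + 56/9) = 3*c/(3*c + 2)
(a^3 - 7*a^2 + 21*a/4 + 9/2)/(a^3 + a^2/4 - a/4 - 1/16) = 4*(2*a^2 - 15*a + 18)/(8*a^2 - 2*a - 1)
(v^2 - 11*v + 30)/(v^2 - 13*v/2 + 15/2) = 2*(v - 6)/(2*v - 3)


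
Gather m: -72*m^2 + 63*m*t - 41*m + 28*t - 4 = -72*m^2 + m*(63*t - 41) + 28*t - 4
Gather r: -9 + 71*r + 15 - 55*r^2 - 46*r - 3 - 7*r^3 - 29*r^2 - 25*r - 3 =-7*r^3 - 84*r^2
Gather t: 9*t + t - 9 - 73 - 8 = 10*t - 90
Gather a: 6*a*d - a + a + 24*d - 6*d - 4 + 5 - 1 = 6*a*d + 18*d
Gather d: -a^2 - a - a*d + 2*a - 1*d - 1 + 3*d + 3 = -a^2 + a + d*(2 - a) + 2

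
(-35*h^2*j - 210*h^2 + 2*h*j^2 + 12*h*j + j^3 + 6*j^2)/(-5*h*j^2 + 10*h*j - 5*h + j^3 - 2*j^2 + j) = (7*h*j + 42*h + j^2 + 6*j)/(j^2 - 2*j + 1)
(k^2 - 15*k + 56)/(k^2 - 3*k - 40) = (k - 7)/(k + 5)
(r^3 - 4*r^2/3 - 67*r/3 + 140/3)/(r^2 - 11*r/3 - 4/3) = (3*r^2 + 8*r - 35)/(3*r + 1)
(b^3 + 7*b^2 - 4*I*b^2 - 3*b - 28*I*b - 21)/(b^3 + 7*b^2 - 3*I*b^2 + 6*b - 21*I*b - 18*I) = (b^2 + b*(7 - I) - 7*I)/(b^2 + 7*b + 6)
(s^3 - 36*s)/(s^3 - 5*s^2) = (s^2 - 36)/(s*(s - 5))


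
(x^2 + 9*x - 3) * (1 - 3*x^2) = -3*x^4 - 27*x^3 + 10*x^2 + 9*x - 3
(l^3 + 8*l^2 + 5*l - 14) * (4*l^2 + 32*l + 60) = 4*l^5 + 64*l^4 + 336*l^3 + 584*l^2 - 148*l - 840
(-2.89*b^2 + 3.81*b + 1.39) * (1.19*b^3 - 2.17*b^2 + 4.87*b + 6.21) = -3.4391*b^5 + 10.8052*b^4 - 20.6879*b^3 - 2.4085*b^2 + 30.4294*b + 8.6319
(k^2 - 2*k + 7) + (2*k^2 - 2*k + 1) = 3*k^2 - 4*k + 8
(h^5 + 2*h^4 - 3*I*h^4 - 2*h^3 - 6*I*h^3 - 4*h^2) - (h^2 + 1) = h^5 + 2*h^4 - 3*I*h^4 - 2*h^3 - 6*I*h^3 - 5*h^2 - 1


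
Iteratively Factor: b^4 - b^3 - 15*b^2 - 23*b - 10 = (b + 2)*(b^3 - 3*b^2 - 9*b - 5) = (b + 1)*(b + 2)*(b^2 - 4*b - 5) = (b + 1)^2*(b + 2)*(b - 5)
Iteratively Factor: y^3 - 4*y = (y)*(y^2 - 4) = y*(y - 2)*(y + 2)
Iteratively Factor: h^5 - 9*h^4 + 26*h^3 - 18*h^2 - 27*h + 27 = (h - 3)*(h^4 - 6*h^3 + 8*h^2 + 6*h - 9) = (h - 3)^2*(h^3 - 3*h^2 - h + 3) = (h - 3)^3*(h^2 - 1) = (h - 3)^3*(h - 1)*(h + 1)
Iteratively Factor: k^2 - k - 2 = (k - 2)*(k + 1)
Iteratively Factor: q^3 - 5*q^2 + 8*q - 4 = (q - 1)*(q^2 - 4*q + 4) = (q - 2)*(q - 1)*(q - 2)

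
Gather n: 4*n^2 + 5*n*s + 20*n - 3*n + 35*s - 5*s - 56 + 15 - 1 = 4*n^2 + n*(5*s + 17) + 30*s - 42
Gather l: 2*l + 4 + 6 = 2*l + 10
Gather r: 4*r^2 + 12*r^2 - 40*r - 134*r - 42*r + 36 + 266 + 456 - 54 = 16*r^2 - 216*r + 704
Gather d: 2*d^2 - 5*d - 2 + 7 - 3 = 2*d^2 - 5*d + 2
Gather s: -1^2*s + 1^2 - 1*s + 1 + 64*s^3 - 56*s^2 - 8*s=64*s^3 - 56*s^2 - 10*s + 2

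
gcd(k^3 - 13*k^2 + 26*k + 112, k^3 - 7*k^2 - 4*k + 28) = k^2 - 5*k - 14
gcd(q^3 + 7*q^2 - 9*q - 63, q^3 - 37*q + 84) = q^2 + 4*q - 21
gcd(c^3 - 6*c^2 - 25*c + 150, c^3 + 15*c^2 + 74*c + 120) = c + 5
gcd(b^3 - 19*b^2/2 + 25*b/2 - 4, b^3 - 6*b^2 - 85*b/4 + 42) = b - 8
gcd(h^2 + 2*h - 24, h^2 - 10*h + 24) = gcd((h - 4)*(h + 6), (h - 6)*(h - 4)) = h - 4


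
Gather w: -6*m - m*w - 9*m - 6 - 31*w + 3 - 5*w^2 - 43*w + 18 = -15*m - 5*w^2 + w*(-m - 74) + 15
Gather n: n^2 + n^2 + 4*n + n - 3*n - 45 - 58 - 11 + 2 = 2*n^2 + 2*n - 112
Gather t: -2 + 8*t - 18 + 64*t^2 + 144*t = 64*t^2 + 152*t - 20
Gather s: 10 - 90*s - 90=-90*s - 80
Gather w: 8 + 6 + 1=15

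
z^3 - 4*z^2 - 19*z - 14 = (z - 7)*(z + 1)*(z + 2)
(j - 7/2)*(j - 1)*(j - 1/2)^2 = j^4 - 11*j^3/2 + 33*j^2/4 - 37*j/8 + 7/8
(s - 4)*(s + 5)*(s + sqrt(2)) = s^3 + s^2 + sqrt(2)*s^2 - 20*s + sqrt(2)*s - 20*sqrt(2)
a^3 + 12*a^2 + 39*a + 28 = (a + 1)*(a + 4)*(a + 7)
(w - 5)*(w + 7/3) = w^2 - 8*w/3 - 35/3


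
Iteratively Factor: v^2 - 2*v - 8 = (v + 2)*(v - 4)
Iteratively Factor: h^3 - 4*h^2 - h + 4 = (h - 4)*(h^2 - 1) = (h - 4)*(h - 1)*(h + 1)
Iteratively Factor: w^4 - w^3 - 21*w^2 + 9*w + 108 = (w + 3)*(w^3 - 4*w^2 - 9*w + 36) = (w - 3)*(w + 3)*(w^2 - w - 12) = (w - 3)*(w + 3)^2*(w - 4)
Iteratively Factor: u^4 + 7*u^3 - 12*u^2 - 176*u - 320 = (u - 5)*(u^3 + 12*u^2 + 48*u + 64) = (u - 5)*(u + 4)*(u^2 + 8*u + 16) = (u - 5)*(u + 4)^2*(u + 4)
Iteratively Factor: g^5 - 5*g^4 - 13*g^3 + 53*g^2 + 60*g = (g + 3)*(g^4 - 8*g^3 + 11*g^2 + 20*g) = g*(g + 3)*(g^3 - 8*g^2 + 11*g + 20) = g*(g + 1)*(g + 3)*(g^2 - 9*g + 20) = g*(g - 5)*(g + 1)*(g + 3)*(g - 4)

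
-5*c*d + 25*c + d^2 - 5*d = (-5*c + d)*(d - 5)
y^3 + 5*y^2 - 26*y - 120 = (y - 5)*(y + 4)*(y + 6)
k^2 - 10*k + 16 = (k - 8)*(k - 2)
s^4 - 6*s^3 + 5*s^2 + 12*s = s*(s - 4)*(s - 3)*(s + 1)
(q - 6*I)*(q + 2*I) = q^2 - 4*I*q + 12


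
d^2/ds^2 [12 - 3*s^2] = -6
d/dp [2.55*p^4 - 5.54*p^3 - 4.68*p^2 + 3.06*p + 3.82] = 10.2*p^3 - 16.62*p^2 - 9.36*p + 3.06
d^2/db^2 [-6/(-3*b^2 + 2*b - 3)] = 12*(-9*b^2 + 6*b + 4*(3*b - 1)^2 - 9)/(3*b^2 - 2*b + 3)^3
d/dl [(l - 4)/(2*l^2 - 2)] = (l^2 - 2*l*(l - 4) - 1)/(2*(l^2 - 1)^2)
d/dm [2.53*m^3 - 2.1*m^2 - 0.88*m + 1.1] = 7.59*m^2 - 4.2*m - 0.88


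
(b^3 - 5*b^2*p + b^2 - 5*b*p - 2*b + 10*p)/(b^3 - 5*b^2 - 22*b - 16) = (b^2 - 5*b*p - b + 5*p)/(b^2 - 7*b - 8)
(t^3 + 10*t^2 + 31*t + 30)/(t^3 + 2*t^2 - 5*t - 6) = (t^2 + 7*t + 10)/(t^2 - t - 2)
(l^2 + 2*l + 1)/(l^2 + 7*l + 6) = (l + 1)/(l + 6)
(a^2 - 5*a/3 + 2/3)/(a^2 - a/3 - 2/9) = 3*(a - 1)/(3*a + 1)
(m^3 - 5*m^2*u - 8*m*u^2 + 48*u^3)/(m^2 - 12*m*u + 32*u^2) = (-m^2 + m*u + 12*u^2)/(-m + 8*u)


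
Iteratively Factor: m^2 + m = (m)*(m + 1)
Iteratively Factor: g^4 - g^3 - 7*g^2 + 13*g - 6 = (g - 1)*(g^3 - 7*g + 6) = (g - 1)*(g + 3)*(g^2 - 3*g + 2) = (g - 2)*(g - 1)*(g + 3)*(g - 1)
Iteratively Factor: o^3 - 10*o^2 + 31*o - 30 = (o - 2)*(o^2 - 8*o + 15) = (o - 3)*(o - 2)*(o - 5)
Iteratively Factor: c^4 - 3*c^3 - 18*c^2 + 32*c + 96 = (c + 2)*(c^3 - 5*c^2 - 8*c + 48) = (c + 2)*(c + 3)*(c^2 - 8*c + 16) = (c - 4)*(c + 2)*(c + 3)*(c - 4)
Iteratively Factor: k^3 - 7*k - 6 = (k + 1)*(k^2 - k - 6) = (k + 1)*(k + 2)*(k - 3)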